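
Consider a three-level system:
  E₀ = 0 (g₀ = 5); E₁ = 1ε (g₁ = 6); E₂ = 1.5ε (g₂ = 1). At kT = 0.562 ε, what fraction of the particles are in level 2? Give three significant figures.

Eᵢ/kT = 0, 1.7794, 2.6690.
Z = Σ gᵢe^(−Eᵢ/kT) = 5·e^(−0) + 6·e^(−1.7794) + 1·e^(−2.6690) = 5.0000 + 1.0124 + 0.069322 = 6.0817.
P₂ = g₂ e^(−E₂/kT) / Z = 0.069322/6.0817 = 0.0114.

0.0114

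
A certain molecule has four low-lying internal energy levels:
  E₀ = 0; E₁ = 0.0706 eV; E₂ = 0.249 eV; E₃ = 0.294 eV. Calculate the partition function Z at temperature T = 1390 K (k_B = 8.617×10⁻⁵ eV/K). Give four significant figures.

k_BT = 8.617×10⁻⁵ × 1390 K = 0.119776 eV.
Eᵢ/kT = 0, 0.589434, 2.07888, 2.45458.
Z = Σ e^(−Eᵢ/kT) = e^(−0) + e^(−0.589434) + e^(−2.07888) + e^(−2.45458) = 1.00000 + 0.554641 + 0.125070 + 0.0858993 = 1.76561.

Z = 1.766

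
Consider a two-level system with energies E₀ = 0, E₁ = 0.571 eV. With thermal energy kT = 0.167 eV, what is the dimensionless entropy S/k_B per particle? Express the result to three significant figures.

0.141

Eᵢ/kT = 0, 3.4192.
Z = Σ e^(−Eᵢ/kT) = e^(−0) + e^(−3.4192) = 1.0000 + 0.032739 = 1.0327.
⟨E⟩ = Σ EᵢPᵢ = 0.018102 eV.
S/k_B = ln Z + ⟨E⟩/kT = ln(1.0327) + 0.018102/0.167 = 0.032177 + 0.10840 = 0.141.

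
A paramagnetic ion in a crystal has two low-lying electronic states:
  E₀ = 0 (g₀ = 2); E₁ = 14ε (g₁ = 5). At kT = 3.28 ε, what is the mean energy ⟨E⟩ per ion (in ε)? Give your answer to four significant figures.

Eᵢ/kT = 0, 4.26829.
Z = Σ gᵢe^(−Eᵢ/kT) = 2·e^(−0) + 5·e^(−4.26829) = 2.00000 + 0.0700286 = 2.07003.
⟨E⟩ = Σ Eᵢ gᵢe^(−Eᵢ/kT) / Z = (0·2.00000 + 14·0.0700286) / 2.07003 = 0.4736 ε.

0.4736 ε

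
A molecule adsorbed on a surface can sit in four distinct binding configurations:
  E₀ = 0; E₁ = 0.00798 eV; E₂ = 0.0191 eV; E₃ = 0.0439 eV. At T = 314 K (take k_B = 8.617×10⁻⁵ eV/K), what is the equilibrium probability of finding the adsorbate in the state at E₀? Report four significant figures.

k_BT = 8.617×10⁻⁵ × 314 K = 0.0270574 eV.
Eᵢ/kT = 0, 0.294929, 0.705907, 1.62248.
Z = Σ e^(−Eᵢ/kT) = e^(−0) + e^(−0.294929) + e^(−0.705907) + e^(−1.62248) = 1.00000 + 0.744584 + 0.493661 + 0.197409 = 2.43565.
P₀ = e^(−E₀/kT) / Z = 1.00000/2.43565 = 0.4106.

0.4106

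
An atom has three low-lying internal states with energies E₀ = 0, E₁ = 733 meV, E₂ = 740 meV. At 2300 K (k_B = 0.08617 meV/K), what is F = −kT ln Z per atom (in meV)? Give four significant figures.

-9.417 meV

k_BT = 0.08617 × 2300 K = 198.191 meV.
Eᵢ/kT = 0, 3.69845, 3.73377.
Z = Σ e^(−Eᵢ/kT) = e^(−0) + e^(−3.69845) + e^(−3.73377) = 1.00000 + 0.0247619 + 0.0239026 = 1.04866.
F = −kT ln Z = −198.191 × ln(1.04866) = −198.191 × 0.0475132 = -9.417 meV.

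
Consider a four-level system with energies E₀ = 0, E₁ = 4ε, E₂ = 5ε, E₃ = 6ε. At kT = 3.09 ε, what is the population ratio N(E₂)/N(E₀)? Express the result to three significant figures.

n₂/n₀ = exp[−(E₂−E₀)/kT] = exp(−(5ε)/(3.09ε)) = exp(-1.6181) = 0.198.

0.198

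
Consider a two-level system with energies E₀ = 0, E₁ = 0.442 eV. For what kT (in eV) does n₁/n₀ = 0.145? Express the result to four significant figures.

0.2289 eV

n₁/n₀ = exp[−(E₁−E₀)/kT] = 0.145.
⇒ (E₁−E₀)/kT = ln(1/0.145) = ln(6.89655) = 1.93102.
kT = 0.442 eV / 1.93102 = 0.2289 eV.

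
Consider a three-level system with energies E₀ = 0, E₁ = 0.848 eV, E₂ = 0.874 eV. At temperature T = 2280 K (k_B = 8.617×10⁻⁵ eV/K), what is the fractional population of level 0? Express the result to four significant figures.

k_BT = 8.617×10⁻⁵ × 2280 K = 0.196468 eV.
Eᵢ/kT = 0, 4.31622, 4.44856.
Z = Σ e^(−Eᵢ/kT) = e^(−0) + e^(−4.31622) + e^(−4.44856) = 1.00000 + 0.0133503 + 0.0116954 = 1.02505.
P₀ = e^(−E₀/kT) / Z = 1.00000/1.02505 = 0.9756.

0.9756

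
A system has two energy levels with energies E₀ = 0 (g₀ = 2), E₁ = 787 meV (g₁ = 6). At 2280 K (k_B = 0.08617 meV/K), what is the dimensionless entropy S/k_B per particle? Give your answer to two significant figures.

k_BT = 0.08617 × 2280 K = 196.5 meV.
Eᵢ/kT = 0, 4.005.
Z = Σ gᵢe^(−Eᵢ/kT) = 2·e^(−0) + 6·e^(−4.005) = 2.000 + 0.1093 = 2.109.
⟨E⟩ = Σ EᵢPᵢ = 40.79 meV.
S/k_B = ln Z + ⟨E⟩/kT = ln(2.109) + 40.79/196.5 = 0.7462 + 0.2076 = 0.95.

0.95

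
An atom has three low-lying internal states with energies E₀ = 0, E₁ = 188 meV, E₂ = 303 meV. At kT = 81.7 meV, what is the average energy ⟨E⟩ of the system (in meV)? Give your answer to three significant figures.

Eᵢ/kT = 0, 2.3011, 3.7087.
Z = Σ e^(−Eᵢ/kT) = e^(−0) + e^(−2.3011) + e^(−3.7087) = 1.0000 + 0.10015 + 0.024509 = 1.1247.
⟨E⟩ = Σ Eᵢ e^(−Eᵢ/kT) / Z = (0·1.0000 + 188·0.10015 + 303·0.024509) / 1.1247 = 23.3 meV.

23.3 meV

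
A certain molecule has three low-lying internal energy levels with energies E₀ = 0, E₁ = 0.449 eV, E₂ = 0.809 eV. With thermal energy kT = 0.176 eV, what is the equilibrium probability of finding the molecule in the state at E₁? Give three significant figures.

Eᵢ/kT = 0, 2.5511, 4.5966.
Z = Σ e^(−Eᵢ/kT) = e^(−0) + e^(−2.5511) + e^(−4.5966) = 1.0000 + 0.077996 + 0.010086 = 1.0881.
P₁ = e^(−E₁/kT) / Z = 0.077996/1.0881 = 0.0717.

0.0717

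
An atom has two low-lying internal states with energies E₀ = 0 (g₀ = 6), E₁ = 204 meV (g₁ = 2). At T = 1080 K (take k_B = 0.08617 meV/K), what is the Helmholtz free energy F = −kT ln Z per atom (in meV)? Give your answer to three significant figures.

k_BT = 0.08617 × 1080 K = 93.064 meV.
Eᵢ/kT = 0, 2.1920.
Z = Σ gᵢe^(−Eᵢ/kT) = 6·e^(−0) + 2·e^(−2.1920) = 6.0000 + 0.22339 = 6.2234.
F = −kT ln Z = −93.064 × ln(6.2234) = −93.064 × 1.8283 = -170 meV.

-170 meV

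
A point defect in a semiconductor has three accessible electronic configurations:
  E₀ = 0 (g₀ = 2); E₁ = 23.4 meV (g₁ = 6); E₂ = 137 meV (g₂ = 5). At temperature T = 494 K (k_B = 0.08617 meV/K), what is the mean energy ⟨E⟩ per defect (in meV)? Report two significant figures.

k_BT = 0.08617 × 494 K = 42.57 meV.
Eᵢ/kT = 0, 0.5497, 3.218.
Z = Σ gᵢe^(−Eᵢ/kT) = 2·e^(−0) + 6·e^(−0.5497) + 5·e^(−3.218) = 2.000 + 3.463 + 0.2002 = 5.663.
⟨E⟩ = Σ Eᵢ gᵢe^(−Eᵢ/kT) / Z = (0·2.000 + 23.4·3.463 + 137·0.2002) / 5.663 = 19 meV.

19 meV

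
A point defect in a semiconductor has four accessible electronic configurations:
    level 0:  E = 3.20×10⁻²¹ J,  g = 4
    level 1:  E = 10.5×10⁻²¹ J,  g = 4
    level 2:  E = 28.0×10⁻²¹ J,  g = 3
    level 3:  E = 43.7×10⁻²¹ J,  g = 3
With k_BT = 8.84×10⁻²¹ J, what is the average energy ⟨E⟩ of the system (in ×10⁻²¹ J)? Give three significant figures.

Eᵢ/kT = 0.36199, 1.1878, 3.1674, 4.9434.
Z = Σ gᵢe^(−Eᵢ/kT) = 4·e^(−0.36199) + 4·e^(−1.1878) + 3·e^(−3.1674) + 3·e^(−4.9434) = 2.7852 + 1.2196 + 0.12634 + 0.021391 = 4.1525.
⟨E⟩ = Σ Eᵢ gᵢe^(−Eᵢ/kT) / Z = (3.20·2.7852 + 10.5·1.2196 + 28.0·0.12634 + 43.7·0.021391) / 4.1525 = 6.31 ×10⁻²¹ J.

6.31 ×10⁻²¹ J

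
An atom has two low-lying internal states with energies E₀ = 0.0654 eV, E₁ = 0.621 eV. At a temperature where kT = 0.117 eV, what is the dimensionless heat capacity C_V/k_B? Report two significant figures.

Eᵢ/kT = 0.5590, 5.308.
Z = Σ e^(−Eᵢ/kT) = e^(−0.5590) + e^(−5.308) = 0.5718 + 0.004952 = 0.5768.
⟨E⟩ = 0.07016 eV, ⟨E²⟩ = 0.007551 eV².
C_V/k_B = (⟨E²⟩ − ⟨E⟩²)/(kT)² = (0.007551 − 0.004922)/0.01369 = 0.19.

0.19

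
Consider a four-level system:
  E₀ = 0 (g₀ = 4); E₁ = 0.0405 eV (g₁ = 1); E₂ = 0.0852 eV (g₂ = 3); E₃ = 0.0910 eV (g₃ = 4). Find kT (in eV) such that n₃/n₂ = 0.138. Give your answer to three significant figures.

0.00256 eV

n₃/n₂ = (g₃/g₂) exp[−(E₃−E₂)/kT] = 0.138.
⇒ (E₃−E₂)/kT = ln((4/3)/0.138) = ln(9.6618) = 2.2682.
kT = 0.0058 eV / 2.2682 = 0.00256 eV.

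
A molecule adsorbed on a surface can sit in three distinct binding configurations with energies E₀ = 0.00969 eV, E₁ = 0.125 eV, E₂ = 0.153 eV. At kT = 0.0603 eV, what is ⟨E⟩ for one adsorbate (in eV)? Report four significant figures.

Eᵢ/kT = 0.160697, 2.07297, 2.53731.
Z = Σ e^(−Eᵢ/kT) = e^(−0.160697) + e^(−2.07297) + e^(−2.53731) = 0.851550 + 0.125812 + 0.0790788 = 1.05644.
⟨E⟩ = Σ Eᵢ e^(−Eᵢ/kT) / Z = (0.00969·0.851550 + 0.125·0.125812 + 0.153·0.0790788) / 1.05644 = 0.03415 eV.

0.03415 eV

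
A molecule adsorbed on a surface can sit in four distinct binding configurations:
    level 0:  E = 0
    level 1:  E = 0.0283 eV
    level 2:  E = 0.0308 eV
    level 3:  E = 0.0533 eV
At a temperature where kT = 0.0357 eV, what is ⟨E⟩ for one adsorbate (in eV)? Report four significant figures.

0.01800 eV

Eᵢ/kT = 0, 0.792717, 0.862745, 1.49300.
Z = Σ e^(−Eᵢ/kT) = e^(−0) + e^(−0.792717) + e^(−0.862745) + e^(−1.49300) = 1.00000 + 0.452613 + 0.422002 + 0.224698 = 2.09931.
⟨E⟩ = Σ Eᵢ e^(−Eᵢ/kT) / Z = (0·1.00000 + 0.0283·0.452613 + 0.0308·0.422002 + 0.0533·0.224698) / 2.09931 = 0.01800 eV.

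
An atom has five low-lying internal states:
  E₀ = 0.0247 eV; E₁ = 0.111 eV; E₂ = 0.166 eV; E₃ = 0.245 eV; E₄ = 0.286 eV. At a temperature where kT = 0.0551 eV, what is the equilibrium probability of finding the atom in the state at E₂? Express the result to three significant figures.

0.0586

Eᵢ/kT = 0.44828, 2.0145, 3.0127, 4.4465, 5.1906.
Z = Σ e^(−Eᵢ/kT) = e^(−0.44828) + e^(−2.0145) + e^(−3.0127) + e^(−4.4465) + e^(−5.1906) = 0.63873 + 0.13339 + 0.049159 + 0.011720 + 0.0055687 = 0.83857.
P₂ = e^(−E₂/kT) / Z = 0.049159/0.83857 = 0.0586.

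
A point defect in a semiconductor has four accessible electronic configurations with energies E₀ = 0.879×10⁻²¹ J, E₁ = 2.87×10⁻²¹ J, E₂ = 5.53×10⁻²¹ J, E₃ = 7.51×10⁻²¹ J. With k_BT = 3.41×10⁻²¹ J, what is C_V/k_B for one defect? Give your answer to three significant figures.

0.380

Eᵢ/kT = 0.25777, 0.84164, 1.6217, 2.2023.
Z = Σ e^(−Eᵢ/kT) = e^(−0.25777) + e^(−0.84164) + e^(−1.6217) + e^(−2.2023) = 0.77277 + 0.43100 + 0.19756 + 0.11055 = 1.5119.
⟨E⟩ = 2.5392, ⟨E²⟩ = 10.863.
C_V/k_B = (⟨E²⟩ − ⟨E⟩²)/(kT)² = (10.863 − 6.4475)/11.628 = 0.380.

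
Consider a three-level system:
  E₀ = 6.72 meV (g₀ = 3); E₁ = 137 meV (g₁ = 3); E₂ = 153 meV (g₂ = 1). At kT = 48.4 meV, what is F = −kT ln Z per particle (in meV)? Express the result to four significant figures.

Eᵢ/kT = 0.138843, 2.83058, 3.16116.
Z = Σ gᵢe^(−Eᵢ/kT) = 3·e^(−0.138843) + 3·e^(−2.83058) + 1·e^(−3.16116) = 2.61109 + 0.176936 + 0.0423766 = 2.83040.
F = −kT ln Z = −48.4 × ln(2.83040) = −48.4 × 1.04042 = -50.36 meV.

-50.36 meV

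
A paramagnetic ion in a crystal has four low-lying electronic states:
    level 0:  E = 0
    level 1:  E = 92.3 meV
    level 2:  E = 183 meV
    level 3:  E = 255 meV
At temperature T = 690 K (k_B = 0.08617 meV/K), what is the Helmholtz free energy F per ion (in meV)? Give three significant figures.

k_BT = 0.08617 × 690 K = 59.457 meV.
Eᵢ/kT = 0, 1.5524, 3.0779, 4.2888.
Z = Σ e^(−Eᵢ/kT) = e^(−0) + e^(−1.5524) + e^(−3.0779) + e^(−4.2888) = 1.0000 + 0.21174 + 0.046056 + 0.013721 = 1.2715.
F = −kT ln Z = −59.457 × ln(1.2715) = −59.457 × 0.24020 = -14.3 meV.

-14.3 meV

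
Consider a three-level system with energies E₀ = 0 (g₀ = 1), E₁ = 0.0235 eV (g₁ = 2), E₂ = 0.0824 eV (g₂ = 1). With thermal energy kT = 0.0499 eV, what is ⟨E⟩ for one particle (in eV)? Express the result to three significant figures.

Eᵢ/kT = 0, 0.47094, 1.6513.
Z = Σ gᵢe^(−Eᵢ/kT) = 1·e^(−0) + 2·e^(−0.47094) + 1·e^(−1.6513) = 1.0000 + 1.2488 + 0.19180 = 2.4406.
⟨E⟩ = Σ Eᵢ gᵢe^(−Eᵢ/kT) / Z = (0·1.0000 + 0.0235·1.2488 + 0.0824·0.19180) / 2.4406 = 0.0185 eV.

0.0185 eV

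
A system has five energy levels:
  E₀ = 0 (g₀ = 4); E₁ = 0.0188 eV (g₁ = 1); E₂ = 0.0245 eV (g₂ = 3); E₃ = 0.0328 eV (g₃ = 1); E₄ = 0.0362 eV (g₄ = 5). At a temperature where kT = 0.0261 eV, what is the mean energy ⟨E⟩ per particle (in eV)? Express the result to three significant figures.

Eᵢ/kT = 0, 0.72031, 0.93870, 1.2567, 1.3870.
Z = Σ gᵢe^(−Eᵢ/kT) = 4·e^(−0) + 1·e^(−0.72031) + 3·e^(−0.93870) + 1·e^(−1.2567) + 5·e^(−1.3870) = 4.0000 + 0.48660 + 1.1734 + 0.28459 + 1.2491 = 7.1937.
⟨E⟩ = Σ Eᵢ gᵢe^(−Eᵢ/kT) / Z = (0·4.0000 + 0.0188·0.48660 + 0.0245·1.1734 + 0.0328·0.28459 + 0.0362·1.2491) / 7.1937 = 0.0129 eV.

0.0129 eV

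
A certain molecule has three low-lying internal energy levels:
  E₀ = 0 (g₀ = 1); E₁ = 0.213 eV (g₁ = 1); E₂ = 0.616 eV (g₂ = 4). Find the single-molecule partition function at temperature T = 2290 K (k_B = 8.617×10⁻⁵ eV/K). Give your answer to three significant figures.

Z = 1.52

k_BT = 8.617×10⁻⁵ × 2290 K = 0.19733 eV.
Eᵢ/kT = 0, 1.0794, 3.1217.
Z = Σ gᵢe^(−Eᵢ/kT) = 1·e^(−0) + 1·e^(−1.0794) + 4·e^(−3.1217) = 1.0000 + 0.33980 + 0.17633 = 1.5161.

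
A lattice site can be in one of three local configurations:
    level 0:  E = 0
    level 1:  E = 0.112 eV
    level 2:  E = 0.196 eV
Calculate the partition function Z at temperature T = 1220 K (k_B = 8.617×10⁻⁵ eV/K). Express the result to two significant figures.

k_BT = 8.617×10⁻⁵ × 1220 K = 0.1051 eV.
Eᵢ/kT = 0, 1.066, 1.865.
Z = Σ e^(−Eᵢ/kT) = e^(−0) + e^(−1.066) + e^(−1.865) = 1.000 + 0.3444 + 0.1549 = 1.499.

Z = 1.5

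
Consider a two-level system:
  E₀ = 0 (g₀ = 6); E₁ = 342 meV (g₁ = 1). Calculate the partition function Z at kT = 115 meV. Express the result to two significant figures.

Eᵢ/kT = 0, 2.974.
Z = Σ gᵢe^(−Eᵢ/kT) = 6·e^(−0) + 1·e^(−2.974) = 6.000 + 0.05110 = 6.051.

Z = 6.1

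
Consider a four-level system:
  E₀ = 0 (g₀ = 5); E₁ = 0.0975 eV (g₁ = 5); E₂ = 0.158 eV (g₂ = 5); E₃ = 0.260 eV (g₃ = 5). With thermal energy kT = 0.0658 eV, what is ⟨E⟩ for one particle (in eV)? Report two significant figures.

0.031 eV

Eᵢ/kT = 0, 1.482, 2.401, 3.951.
Z = Σ gᵢe^(−Eᵢ/kT) = 5·e^(−0) + 5·e^(−1.482) + 5·e^(−2.401) + 5·e^(−3.951) = 5.000 + 1.136 + 0.4531 + 0.09618 = 6.685.
⟨E⟩ = Σ Eᵢ gᵢe^(−Eᵢ/kT) / Z = (0·5.000 + 0.0975·1.136 + 0.158·0.4531 + 0.260·0.09618) / 6.685 = 0.031 eV.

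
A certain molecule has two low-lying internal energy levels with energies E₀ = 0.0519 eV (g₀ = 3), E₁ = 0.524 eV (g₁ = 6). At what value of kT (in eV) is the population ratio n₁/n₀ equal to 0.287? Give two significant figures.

0.24 eV

n₁/n₀ = (g₁/g₀) exp[−(E₁−E₀)/kT] = 0.287.
⇒ (E₁−E₀)/kT = ln((6/3)/0.287) = ln(6.969) = 1.941.
kT = 0.4721 eV / 1.941 = 0.24 eV.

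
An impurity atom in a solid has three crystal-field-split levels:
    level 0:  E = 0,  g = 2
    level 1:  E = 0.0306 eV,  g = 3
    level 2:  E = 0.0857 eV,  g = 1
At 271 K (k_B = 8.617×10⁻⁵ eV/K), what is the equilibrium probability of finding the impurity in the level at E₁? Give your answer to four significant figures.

0.2855

k_BT = 8.617×10⁻⁵ × 271 K = 0.0233521 eV.
Eᵢ/kT = 0, 1.31037, 3.66991.
Z = Σ gᵢe^(−Eᵢ/kT) = 2·e^(−0) + 3·e^(−1.31037) + 1·e^(−3.66991) = 2.00000 + 0.809161 + 0.0254788 = 2.83464.
P₁ = g₁ e^(−E₁/kT) / Z = 0.809161/2.83464 = 0.2855.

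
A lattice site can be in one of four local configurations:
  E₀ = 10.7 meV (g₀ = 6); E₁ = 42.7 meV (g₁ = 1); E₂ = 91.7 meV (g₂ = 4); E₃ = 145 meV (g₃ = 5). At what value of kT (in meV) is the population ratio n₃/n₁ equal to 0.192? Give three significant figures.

n₃/n₁ = (g₃/g₁) exp[−(E₃−E₁)/kT] = 0.192.
⇒ (E₃−E₁)/kT = ln((5/1)/0.192) = ln(26.042) = 3.2597.
kT = 102.3 meV / 3.2597 = 31.4 meV.

31.4 meV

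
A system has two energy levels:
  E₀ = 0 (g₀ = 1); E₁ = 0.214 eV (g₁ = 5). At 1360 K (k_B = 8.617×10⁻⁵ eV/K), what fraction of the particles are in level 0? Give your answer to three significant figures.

0.554

k_BT = 8.617×10⁻⁵ × 1360 K = 0.11719 eV.
Eᵢ/kT = 0, 1.8261.
Z = Σ gᵢe^(−Eᵢ/kT) = 1·e^(−0) + 5·e^(−1.8261) = 1.0000 + 0.80520 = 1.8052.
P₀ = g₀ e^(−E₀/kT) / Z = 1.0000/1.8052 = 0.554.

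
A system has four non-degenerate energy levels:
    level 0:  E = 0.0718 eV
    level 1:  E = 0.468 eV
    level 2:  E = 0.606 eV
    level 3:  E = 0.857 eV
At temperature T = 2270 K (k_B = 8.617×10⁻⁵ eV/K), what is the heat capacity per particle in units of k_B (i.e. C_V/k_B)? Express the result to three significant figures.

0.903

k_BT = 8.617×10⁻⁵ × 2270 K = 0.19561 eV.
Eᵢ/kT = 0.36706, 2.3925, 3.0980, 4.3812.
Z = Σ e^(−Eᵢ/kT) = e^(−0.36706) + e^(−2.3925) + e^(−3.0980) + e^(−4.3812) = 0.69277 + 0.091401 + 0.045139 + 0.012510 = 0.84182.
⟨E⟩ = 0.15513 eV, ⟨E²⟩ = 0.058629 eV².
C_V/k_B = (⟨E²⟩ − ⟨E⟩²)/(kT)² = (0.058629 − 0.024065)/0.038263 = 0.903.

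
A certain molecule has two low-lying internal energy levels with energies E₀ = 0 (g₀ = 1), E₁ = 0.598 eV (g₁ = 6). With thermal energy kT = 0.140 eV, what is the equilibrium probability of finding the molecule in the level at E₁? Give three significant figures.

0.0773

Eᵢ/kT = 0, 4.2714.
Z = Σ gᵢe^(−Eᵢ/kT) = 1·e^(−0) + 6·e^(−4.2714) = 1.0000 + 0.083773 = 1.0838.
P₁ = g₁ e^(−E₁/kT) / Z = 0.083773/1.0838 = 0.0773.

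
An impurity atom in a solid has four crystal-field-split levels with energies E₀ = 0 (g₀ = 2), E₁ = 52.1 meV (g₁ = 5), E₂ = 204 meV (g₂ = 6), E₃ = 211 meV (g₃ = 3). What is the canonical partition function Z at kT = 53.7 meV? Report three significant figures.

Z = 4.09

Eᵢ/kT = 0, 0.97020, 3.7989, 3.9292.
Z = Σ gᵢe^(−Eᵢ/kT) = 2·e^(−0) + 5·e^(−0.97020) + 6·e^(−3.7989) + 3·e^(−3.9292) = 2.0000 + 1.8950 + 0.13437 + 0.058978 = 4.0883.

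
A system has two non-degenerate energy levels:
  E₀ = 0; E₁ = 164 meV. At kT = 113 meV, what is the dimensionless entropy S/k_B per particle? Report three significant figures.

0.486

Eᵢ/kT = 0, 1.4513.
Z = Σ e^(−Eᵢ/kT) = e^(−0) + e^(−1.4513) = 1.0000 + 0.23427 = 1.2343.
⟨E⟩ = Σ EᵢPᵢ = 31.127 meV.
S/k_B = ln Z + ⟨E⟩/kT = ln(1.2343) + 31.127/113 = 0.21050 + 0.27546 = 0.486.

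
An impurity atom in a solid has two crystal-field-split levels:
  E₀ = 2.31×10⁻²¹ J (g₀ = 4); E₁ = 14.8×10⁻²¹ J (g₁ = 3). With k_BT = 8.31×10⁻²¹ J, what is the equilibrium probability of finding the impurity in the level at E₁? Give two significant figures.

0.14

Eᵢ/kT = 0.2780, 1.781.
Z = Σ gᵢe^(−Eᵢ/kT) = 4·e^(−0.2780) + 3·e^(−1.781) = 3.029 + 0.5054 = 3.534.
P₁ = g₁ e^(−E₁/kT) / Z = 0.5054/3.534 = 0.14.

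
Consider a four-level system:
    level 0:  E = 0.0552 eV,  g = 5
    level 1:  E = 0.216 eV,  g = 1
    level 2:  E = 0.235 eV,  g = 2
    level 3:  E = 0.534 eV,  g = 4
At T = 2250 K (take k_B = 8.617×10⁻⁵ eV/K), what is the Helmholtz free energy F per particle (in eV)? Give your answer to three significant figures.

-0.310 eV

k_BT = 8.617×10⁻⁵ × 2250 K = 0.19388 eV.
Eᵢ/kT = 0.28471, 1.1141, 1.2121, 2.7543.
Z = Σ gᵢe^(−Eᵢ/kT) = 5·e^(−0.28471) + 1·e^(−1.1141) + 2·e^(−1.2121) + 4·e^(−2.7543) = 3.7612 + 0.32821 + 0.59514 + 0.25461 = 4.9392.
F = −kT ln Z = −0.19388 × ln(4.9392) = −0.19388 × 1.5972 = -0.310 eV.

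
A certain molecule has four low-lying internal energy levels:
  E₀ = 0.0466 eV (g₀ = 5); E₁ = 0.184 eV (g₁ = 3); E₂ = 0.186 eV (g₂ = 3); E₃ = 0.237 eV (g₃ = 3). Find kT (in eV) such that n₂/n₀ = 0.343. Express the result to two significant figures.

0.25 eV

n₂/n₀ = (g₂/g₀) exp[−(E₂−E₀)/kT] = 0.343.
⇒ (E₂−E₀)/kT = ln((3/5)/0.343) = ln(1.749) = 0.5590.
kT = 0.1394 eV / 0.5590 = 0.25 eV.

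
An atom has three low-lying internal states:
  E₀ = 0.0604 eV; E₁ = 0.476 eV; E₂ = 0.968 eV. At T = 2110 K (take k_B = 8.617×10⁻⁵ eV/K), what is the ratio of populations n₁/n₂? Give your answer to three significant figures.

15.0

k_BT = 8.617×10⁻⁵ × 2110 K = 0.18182 eV.
n₁/n₂ = exp[−(E₁−E₂)/kT] = exp(−(-0.492 eV)/(0.18182 eV)) = exp(2.7060) = 15.0.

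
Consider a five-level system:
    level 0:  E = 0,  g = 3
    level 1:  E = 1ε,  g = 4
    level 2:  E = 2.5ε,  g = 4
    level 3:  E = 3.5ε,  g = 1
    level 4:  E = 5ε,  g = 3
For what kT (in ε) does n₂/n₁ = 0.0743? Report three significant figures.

n₂/n₁ = (g₂/g₁) exp[−(E₂−E₁)/kT] = 0.0743.
⇒ (E₂−E₁)/kT = ln((4/4)/0.0743) = ln(13.459) = 2.5996.
kT = 1.5ε / 2.5996 = 0.577 ε.

0.577 ε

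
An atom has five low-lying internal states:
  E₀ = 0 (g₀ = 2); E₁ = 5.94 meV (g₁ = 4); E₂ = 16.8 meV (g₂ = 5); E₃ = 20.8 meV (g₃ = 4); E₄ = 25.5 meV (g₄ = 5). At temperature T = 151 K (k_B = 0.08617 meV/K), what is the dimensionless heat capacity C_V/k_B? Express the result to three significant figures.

0.453

k_BT = 0.08617 × 151 K = 13.012 meV.
Eᵢ/kT = 0, 0.45650, 1.2911, 1.5985, 1.9597.
Z = Σ gᵢe^(−Eᵢ/kT) = 2·e^(−0) + 4·e^(−0.45650) + 5·e^(−1.2911) + 4·e^(−1.5985) + 5·e^(−1.9597) = 2.0000 + 2.5340 + 1.3748 + 0.80880 + 0.70450 = 7.4221.
⟨E⟩ = 9.8269 meV, ⟨E²⟩ = 173.19 meV².
C_V/k_B = (⟨E²⟩ − ⟨E⟩²)/(kT)² = (173.19 − 96.568)/169.31 = 0.453.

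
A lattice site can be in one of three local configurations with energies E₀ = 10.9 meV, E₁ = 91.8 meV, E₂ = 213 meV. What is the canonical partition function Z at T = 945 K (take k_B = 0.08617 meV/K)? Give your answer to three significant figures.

k_BT = 0.08617 × 945 K = 81.431 meV.
Eᵢ/kT = 0.13386, 1.1273, 2.6157.
Z = Σ e^(−Eᵢ/kT) = e^(−0.13386) + e^(−1.1273) + e^(−2.6157) = 0.87471 + 0.32391 + 0.073117 = 1.2717.

Z = 1.27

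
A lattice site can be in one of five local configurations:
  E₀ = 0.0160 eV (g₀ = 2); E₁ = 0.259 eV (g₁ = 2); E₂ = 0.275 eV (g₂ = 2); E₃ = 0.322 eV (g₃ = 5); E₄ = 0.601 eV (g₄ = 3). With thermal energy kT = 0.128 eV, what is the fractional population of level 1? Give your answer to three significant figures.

Eᵢ/kT = 0.12500, 2.0234, 2.1484, 2.5156, 4.6953.
Z = Σ gᵢe^(−Eᵢ/kT) = 2·e^(−0.12500) + 2·e^(−2.0234) + 2·e^(−2.1484) + 5·e^(−2.5156) + 3·e^(−4.6953) = 1.7650 + 0.26441 + 0.23334 + 0.40407 + 0.027414 = 2.6942.
P₁ = g₁ e^(−E₁/kT) / Z = 0.26441/2.6942 = 0.0981.

0.0981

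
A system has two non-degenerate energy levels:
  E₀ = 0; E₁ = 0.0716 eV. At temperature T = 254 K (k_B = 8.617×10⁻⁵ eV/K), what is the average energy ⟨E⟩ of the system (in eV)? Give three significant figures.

0.00262 eV

k_BT = 8.617×10⁻⁵ × 254 K = 0.021887 eV.
Eᵢ/kT = 0, 3.2713.
Z = Σ e^(−Eᵢ/kT) = e^(−0) + e^(−3.2713) = 1.0000 + 0.037957 = 1.0380.
⟨E⟩ = Σ Eᵢ e^(−Eᵢ/kT) / Z = (0·1.0000 + 0.0716·0.037957) / 1.0380 = 0.00262 eV.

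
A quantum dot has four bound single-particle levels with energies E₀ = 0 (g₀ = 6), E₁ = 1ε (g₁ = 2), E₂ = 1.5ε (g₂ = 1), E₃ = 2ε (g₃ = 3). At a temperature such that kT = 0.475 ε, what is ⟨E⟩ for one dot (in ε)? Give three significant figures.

0.0626 ε

Eᵢ/kT = 0, 2.1053, 3.1579, 4.2105.
Z = Σ gᵢe^(−Eᵢ/kT) = 6·e^(−0) + 2·e^(−2.1053) + 1·e^(−3.1579) + 3·e^(−4.2105) = 6.0000 + 0.24362 + 0.042515 + 0.044517 = 6.3307.
⟨E⟩ = Σ Eᵢ gᵢe^(−Eᵢ/kT) / Z = (0·6.0000 + 1·0.24362 + 1.5·0.042515 + 2·0.044517) / 6.3307 = 0.0626 ε.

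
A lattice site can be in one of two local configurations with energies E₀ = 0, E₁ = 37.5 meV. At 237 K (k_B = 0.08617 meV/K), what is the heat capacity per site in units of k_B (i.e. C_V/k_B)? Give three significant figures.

0.400

k_BT = 0.08617 × 237 K = 20.422 meV.
Eᵢ/kT = 0, 1.8363.
Z = Σ e^(−Eᵢ/kT) = e^(−0) + e^(−1.8363) = 1.0000 + 0.15941 = 1.1594.
⟨E⟩ = 5.1560 meV, ⟨E²⟩ = 193.35 meV².
C_V/k_B = (⟨E²⟩ − ⟨E⟩²)/(kT)² = (193.35 − 26.584)/417.06 = 0.400.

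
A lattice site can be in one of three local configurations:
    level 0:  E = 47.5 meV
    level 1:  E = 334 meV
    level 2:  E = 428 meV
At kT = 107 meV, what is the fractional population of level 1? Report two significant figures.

0.063

Eᵢ/kT = 0.4439, 3.121, 4.000.
Z = Σ e^(−Eᵢ/kT) = e^(−0.4439) + e^(−3.121) + e^(−4.000) = 0.6415 + 0.04411 + 0.01832 = 0.7039.
P₁ = e^(−E₁/kT) / Z = 0.04411/0.7039 = 0.063.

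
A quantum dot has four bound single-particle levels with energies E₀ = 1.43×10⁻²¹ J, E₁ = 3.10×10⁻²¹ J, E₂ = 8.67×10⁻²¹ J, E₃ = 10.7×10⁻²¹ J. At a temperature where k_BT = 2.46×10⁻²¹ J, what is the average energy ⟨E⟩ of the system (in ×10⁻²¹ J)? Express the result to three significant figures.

2.34 ×10⁻²¹ J

Eᵢ/kT = 0.58130, 1.2602, 3.5244, 4.3496.
Z = Σ e^(−Eᵢ/kT) = e^(−0.58130) + e^(−1.2602) + e^(−3.5244) + e^(−4.3496) = 0.55917 + 0.28360 + 0.029469 + 0.012912 = 0.88515.
⟨E⟩ = Σ Eᵢ e^(−Eᵢ/kT) / Z = (1.43·0.55917 + 3.10·0.28360 + 8.67·0.029469 + 10.7·0.012912) / 0.88515 = 2.34 ×10⁻²¹ J.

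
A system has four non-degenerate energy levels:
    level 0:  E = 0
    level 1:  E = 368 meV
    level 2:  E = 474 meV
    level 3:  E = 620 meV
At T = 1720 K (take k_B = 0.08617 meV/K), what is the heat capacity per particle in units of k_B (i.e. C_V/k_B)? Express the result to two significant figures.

k_BT = 0.08617 × 1720 K = 148.2 meV.
Eᵢ/kT = 0, 2.483, 3.198, 4.184.
Z = Σ e^(−Eᵢ/kT) = e^(−0) + e^(−2.483) + e^(−3.198) + e^(−4.184) = 1.000 + 0.08349 + 0.04084 + 0.01524 = 1.140.
⟨E⟩ = 52.22 meV, ⟨E²⟩ = 23110 meV².
C_V/k_B = (⟨E²⟩ − ⟨E⟩²)/(kT)² = (23110 − 2727)/21960 = 0.93.

0.93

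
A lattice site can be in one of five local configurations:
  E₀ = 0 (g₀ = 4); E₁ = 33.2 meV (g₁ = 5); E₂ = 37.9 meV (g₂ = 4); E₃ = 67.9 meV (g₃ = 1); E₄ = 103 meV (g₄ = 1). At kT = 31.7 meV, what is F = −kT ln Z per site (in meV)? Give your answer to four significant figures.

-62.23 meV

Eᵢ/kT = 0, 1.04732, 1.19558, 2.14196, 3.24921.
Z = Σ gᵢe^(−Eᵢ/kT) = 4·e^(−0) + 5·e^(−1.04732) + 4·e^(−1.19558) + 1·e^(−2.14196) + 1·e^(−3.24921) = 4.00000 + 1.75438 + 1.21011 + 0.117424 + 0.0388049 = 7.12072.
F = −kT ln Z = −31.7 × ln(7.12072) = −31.7 × 1.96301 = -62.23 meV.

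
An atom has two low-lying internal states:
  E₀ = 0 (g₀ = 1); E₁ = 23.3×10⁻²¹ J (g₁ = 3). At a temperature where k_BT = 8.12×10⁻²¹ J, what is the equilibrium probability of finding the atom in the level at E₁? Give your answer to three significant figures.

0.145

Eᵢ/kT = 0, 2.8695.
Z = Σ gᵢe^(−Eᵢ/kT) = 1·e^(−0) + 3·e^(−2.8695) = 1.0000 + 0.17018 = 1.1702.
P₁ = g₁ e^(−E₁/kT) / Z = 0.17018/1.1702 = 0.145.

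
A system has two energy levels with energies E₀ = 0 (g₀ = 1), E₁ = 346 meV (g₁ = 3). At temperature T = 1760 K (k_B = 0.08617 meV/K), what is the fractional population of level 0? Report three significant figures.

k_BT = 0.08617 × 1760 K = 151.66 meV.
Eᵢ/kT = 0, 2.2814.
Z = Σ gᵢe^(−Eᵢ/kT) = 1·e^(−0) + 3·e^(−2.2814) = 1.0000 + 0.30642 = 1.3064.
P₀ = g₀ e^(−E₀/kT) / Z = 1.0000/1.3064 = 0.765.

0.765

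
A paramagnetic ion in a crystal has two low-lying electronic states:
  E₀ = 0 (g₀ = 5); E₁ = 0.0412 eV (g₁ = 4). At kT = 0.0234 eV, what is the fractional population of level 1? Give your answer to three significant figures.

Eᵢ/kT = 0, 1.7607.
Z = Σ gᵢe^(−Eᵢ/kT) = 5·e^(−0) + 4·e^(−1.7607) = 5.0000 + 0.68770 = 5.6877.
P₁ = g₁ e^(−E₁/kT) / Z = 0.68770/5.6877 = 0.121.

0.121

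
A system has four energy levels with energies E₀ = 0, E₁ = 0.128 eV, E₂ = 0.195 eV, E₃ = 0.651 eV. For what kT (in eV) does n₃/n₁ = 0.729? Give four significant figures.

1.655 eV

n₃/n₁ = exp[−(E₃−E₁)/kT] = 0.729.
⇒ (E₃−E₁)/kT = ln(1/0.729) = ln(1.37174) = 0.316080.
kT = 0.523 eV / 0.316080 = 1.655 eV.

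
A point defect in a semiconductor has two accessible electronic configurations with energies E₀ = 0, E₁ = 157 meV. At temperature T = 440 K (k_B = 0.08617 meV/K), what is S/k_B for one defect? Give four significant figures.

0.08063

k_BT = 0.08617 × 440 K = 37.9148 meV.
Eᵢ/kT = 0, 4.14086.
Z = Σ e^(−Eᵢ/kT) = e^(−0) + e^(−4.14086) = 1.00000 + 0.0159092 = 1.01591.
⟨E⟩ = Σ EᵢPᵢ = 2.45863 meV.
S/k_B = ln Z + ⟨E⟩/kT = ln(1.01591) + 2.45863/37.9148 = 0.0157848 + 0.0648462 = 0.08063.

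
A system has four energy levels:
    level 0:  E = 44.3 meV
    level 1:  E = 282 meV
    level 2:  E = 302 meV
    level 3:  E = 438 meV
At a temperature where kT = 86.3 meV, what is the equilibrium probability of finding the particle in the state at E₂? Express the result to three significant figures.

0.0449

Eᵢ/kT = 0.51333, 3.2677, 3.4994, 5.0753.
Z = Σ e^(−Eᵢ/kT) = e^(−0.51333) + e^(−3.2677) + e^(−3.4994) + e^(−5.0753) = 0.59850 + 0.038094 + 0.030216 + 0.0062492 = 0.67306.
P₂ = e^(−E₂/kT) / Z = 0.030216/0.67306 = 0.0449.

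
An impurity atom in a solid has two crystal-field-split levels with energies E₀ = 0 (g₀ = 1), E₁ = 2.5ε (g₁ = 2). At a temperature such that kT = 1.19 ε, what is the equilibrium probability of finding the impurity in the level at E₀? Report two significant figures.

Eᵢ/kT = 0, 2.101.
Z = Σ gᵢe^(−Eᵢ/kT) = 1·e^(−0) + 2·e^(−2.101) = 1.000 + 0.2447 = 1.245.
P₀ = g₀ e^(−E₀/kT) / Z = 1.000/1.245 = 0.80.

0.80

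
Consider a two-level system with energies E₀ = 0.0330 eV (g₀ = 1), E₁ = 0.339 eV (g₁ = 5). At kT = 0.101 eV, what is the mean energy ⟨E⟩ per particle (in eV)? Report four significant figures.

0.09255 eV

Eᵢ/kT = 0.326733, 3.35644.
Z = Σ gᵢe^(−Eᵢ/kT) = 1·e^(−0.326733) + 5·e^(−3.35644) = 0.721276 + 0.174296 = 0.895572.
⟨E⟩ = Σ Eᵢ gᵢe^(−Eᵢ/kT) / Z = (0.0330·0.721276 + 0.339·0.174296) / 0.895572 = 0.09255 eV.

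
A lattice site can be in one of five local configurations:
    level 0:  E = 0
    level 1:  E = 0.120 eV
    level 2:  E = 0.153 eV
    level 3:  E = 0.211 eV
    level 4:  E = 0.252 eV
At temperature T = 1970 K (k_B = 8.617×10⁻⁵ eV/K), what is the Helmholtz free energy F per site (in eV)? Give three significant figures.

-0.150 eV

k_BT = 8.617×10⁻⁵ × 1970 K = 0.16975 eV.
Eᵢ/kT = 0, 0.70692, 0.90133, 1.2430, 1.4845.
Z = Σ e^(−Eᵢ/kT) = e^(−0) + e^(−0.70692) + e^(−0.90133) + e^(−1.2430) + e^(−1.4845) = 1.0000 + 0.49316 + 0.40603 + 0.28852 + 0.22662 = 2.4143.
F = −kT ln Z = −0.16975 × ln(2.4143) = −0.16975 × 0.88141 = -0.150 eV.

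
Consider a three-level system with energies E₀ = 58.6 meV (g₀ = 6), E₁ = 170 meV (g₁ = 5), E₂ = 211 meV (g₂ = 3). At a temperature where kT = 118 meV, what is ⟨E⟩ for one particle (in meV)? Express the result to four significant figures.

Eᵢ/kT = 0.496610, 1.44068, 1.78814.
Z = Σ gᵢe^(−Eᵢ/kT) = 6·e^(−0.496610) + 5·e^(−1.44068) + 3·e^(−1.78814) = 3.65154 + 1.18383 + 0.501813 = 5.33718.
⟨E⟩ = Σ Eᵢ gᵢe^(−Eᵢ/kT) / Z = (58.6·3.65154 + 170·1.18383 + 211·0.501813) / 5.33718 = 97.64 meV.

97.64 meV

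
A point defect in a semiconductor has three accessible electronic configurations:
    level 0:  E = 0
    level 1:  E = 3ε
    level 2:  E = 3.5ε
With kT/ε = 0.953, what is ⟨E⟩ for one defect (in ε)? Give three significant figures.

0.204 ε

Eᵢ/kT = 0, 3.1480, 3.6726.
Z = Σ e^(−Eᵢ/kT) = e^(−0) + e^(−3.1480) + e^(−3.6726) = 1.0000 + 0.042938 + 0.025410 = 1.0683.
⟨E⟩ = Σ Eᵢ e^(−Eᵢ/kT) / Z = (0·1.0000 + 3·0.042938 + 3.5·0.025410) / 1.0683 = 0.204 ε.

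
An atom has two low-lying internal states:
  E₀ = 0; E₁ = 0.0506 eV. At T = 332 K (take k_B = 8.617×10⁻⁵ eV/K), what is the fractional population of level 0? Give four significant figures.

k_BT = 8.617×10⁻⁵ × 332 K = 0.0286084 eV.
Eᵢ/kT = 0, 1.76871.
Z = Σ e^(−Eᵢ/kT) = e^(−0) + e^(−1.76871) = 1.00000 + 0.170553 = 1.17055.
P₀ = e^(−E₀/kT) / Z = 1.00000/1.17055 = 0.8543.

0.8543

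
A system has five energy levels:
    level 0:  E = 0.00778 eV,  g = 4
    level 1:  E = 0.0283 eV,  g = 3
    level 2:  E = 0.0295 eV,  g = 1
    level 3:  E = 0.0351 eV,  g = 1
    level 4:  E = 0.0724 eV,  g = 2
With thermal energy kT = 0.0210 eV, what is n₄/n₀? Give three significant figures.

0.0230

n₄/n₀ = (g₄/g₀) exp[−(E₄−E₀)/kT] = (2/4) × exp(−(0.06462 eV)/(0.0210 eV)) = (2/4) × exp(-3.0771) = 0.0230.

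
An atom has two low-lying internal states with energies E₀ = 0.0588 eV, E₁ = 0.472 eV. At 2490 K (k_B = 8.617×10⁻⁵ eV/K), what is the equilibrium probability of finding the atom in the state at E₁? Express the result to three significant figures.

0.127

k_BT = 8.617×10⁻⁵ × 2490 K = 0.21456 eV.
Eᵢ/kT = 0.27405, 2.1999.
Z = Σ e^(−Eᵢ/kT) = e^(−0.27405) + e^(−2.1999) = 0.76029 + 0.11081 = 0.87110.
P₁ = e^(−E₁/kT) / Z = 0.11081/0.87110 = 0.127.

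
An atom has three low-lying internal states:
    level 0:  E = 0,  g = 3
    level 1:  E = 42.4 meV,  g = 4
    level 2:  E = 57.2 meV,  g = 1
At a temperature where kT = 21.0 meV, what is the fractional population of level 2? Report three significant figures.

Eᵢ/kT = 0, 2.0190, 2.7238.
Z = Σ gᵢe^(−Eᵢ/kT) = 3·e^(−0) + 4·e^(−2.0190) + 1·e^(−2.7238) = 3.0000 + 0.53115 + 0.065625 = 3.5968.
P₂ = g₂ e^(−E₂/kT) / Z = 0.065625/3.5968 = 0.0182.

0.0182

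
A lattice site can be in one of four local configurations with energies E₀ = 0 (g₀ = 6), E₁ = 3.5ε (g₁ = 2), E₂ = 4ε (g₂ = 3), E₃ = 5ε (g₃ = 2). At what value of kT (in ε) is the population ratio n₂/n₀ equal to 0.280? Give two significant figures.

n₂/n₀ = (g₂/g₀) exp[−(E₂−E₀)/kT] = 0.280.
⇒ (E₂−E₀)/kT = ln((3/6)/0.280) = ln(1.786) = 0.5800.
kT = 4ε / 0.5800 = 6.9 ε.

6.9 ε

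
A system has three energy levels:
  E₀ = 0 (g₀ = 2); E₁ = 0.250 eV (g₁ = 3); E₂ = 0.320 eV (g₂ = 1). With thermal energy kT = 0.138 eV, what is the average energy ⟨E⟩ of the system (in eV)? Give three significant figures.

0.0595 eV

Eᵢ/kT = 0, 1.8116, 2.3188.
Z = Σ gᵢe^(−Eᵢ/kT) = 2·e^(−0) + 3·e^(−1.8116) + 1·e^(−2.3188) = 2.0000 + 0.49018 + 0.098392 = 2.5886.
⟨E⟩ = Σ Eᵢ gᵢe^(−Eᵢ/kT) / Z = (0·2.0000 + 0.250·0.49018 + 0.320·0.098392) / 2.5886 = 0.0595 eV.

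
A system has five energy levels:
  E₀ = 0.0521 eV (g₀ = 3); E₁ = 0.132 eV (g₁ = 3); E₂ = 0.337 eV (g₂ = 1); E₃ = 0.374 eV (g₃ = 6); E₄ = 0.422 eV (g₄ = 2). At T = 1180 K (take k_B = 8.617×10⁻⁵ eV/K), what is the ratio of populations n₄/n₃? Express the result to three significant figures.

k_BT = 8.617×10⁻⁵ × 1180 K = 0.10168 eV.
n₄/n₃ = (g₄/g₃) exp[−(E₄−E₃)/kT] = (2/6) × exp(−(0.048 eV)/(0.10168 eV)) = (2/6) × exp(-0.47207) = 0.208.

0.208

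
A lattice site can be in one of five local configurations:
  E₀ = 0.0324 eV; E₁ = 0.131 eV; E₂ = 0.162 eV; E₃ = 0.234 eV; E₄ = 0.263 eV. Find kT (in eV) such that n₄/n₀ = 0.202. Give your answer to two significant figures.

n₄/n₀ = exp[−(E₄−E₀)/kT] = 0.202.
⇒ (E₄−E₀)/kT = ln(1/0.202) = ln(4.950) = 1.599.
kT = 0.2306 eV / 1.599 = 0.14 eV.

0.14 eV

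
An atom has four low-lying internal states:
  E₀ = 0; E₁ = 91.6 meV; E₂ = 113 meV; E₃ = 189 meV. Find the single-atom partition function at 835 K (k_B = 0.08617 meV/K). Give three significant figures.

k_BT = 0.08617 × 835 K = 71.952 meV.
Eᵢ/kT = 0, 1.2731, 1.5705, 2.6268.
Z = Σ e^(−Eᵢ/kT) = e^(−0) + e^(−1.2731) + e^(−1.5705) + e^(−2.6268) = 1.0000 + 0.27996 + 0.20794 + 0.072309 = 1.5602.

Z = 1.56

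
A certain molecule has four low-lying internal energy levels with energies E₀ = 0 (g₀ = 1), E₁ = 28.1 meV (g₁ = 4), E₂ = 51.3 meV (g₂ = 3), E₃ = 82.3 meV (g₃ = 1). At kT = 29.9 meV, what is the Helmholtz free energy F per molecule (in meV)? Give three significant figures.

-34.5 meV

Eᵢ/kT = 0, 0.93980, 1.7157, 2.7525.
Z = Σ gᵢe^(−Eᵢ/kT) = 1·e^(−0) + 4·e^(−0.93980) + 3·e^(−1.7157) + 1·e^(−2.7525) = 1.0000 + 1.5628 + 0.53951 + 0.063768 = 3.1661.
F = −kT ln Z = −29.9 × ln(3.1661) = −29.9 × 1.1525 = -34.5 meV.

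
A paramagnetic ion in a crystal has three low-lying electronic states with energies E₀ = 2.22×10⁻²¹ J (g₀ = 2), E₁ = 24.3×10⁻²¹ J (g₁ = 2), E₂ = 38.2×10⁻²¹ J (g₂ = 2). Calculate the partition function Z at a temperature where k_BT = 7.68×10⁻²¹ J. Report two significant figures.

Z = 1.6

Eᵢ/kT = 0.2891, 3.164, 4.974.
Z = Σ gᵢe^(−Eᵢ/kT) = 2·e^(−0.2891) + 2·e^(−3.164) + 2·e^(−4.974) = 1.498 + 0.08451 + 0.01383 = 1.596.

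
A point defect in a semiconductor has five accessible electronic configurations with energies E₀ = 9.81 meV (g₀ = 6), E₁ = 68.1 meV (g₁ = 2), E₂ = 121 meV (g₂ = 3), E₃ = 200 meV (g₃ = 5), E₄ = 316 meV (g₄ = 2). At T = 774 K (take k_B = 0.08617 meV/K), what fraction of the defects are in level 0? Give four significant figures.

0.7782

k_BT = 0.08617 × 774 K = 66.6956 meV.
Eᵢ/kT = 0.147086, 1.02106, 1.81421, 2.99870, 4.73794.
Z = Σ gᵢe^(−Eᵢ/kT) = 6·e^(−0.147086) + 2·e^(−1.02106) + 3·e^(−1.81421) + 5·e^(−2.99870) + 2·e^(−4.73794) = 5.17932 + 0.720426 + 0.488900 + 0.249259 + 0.0175133 = 6.65542.
P₀ = g₀ e^(−E₀/kT) / Z = 5.17932/6.65542 = 0.7782.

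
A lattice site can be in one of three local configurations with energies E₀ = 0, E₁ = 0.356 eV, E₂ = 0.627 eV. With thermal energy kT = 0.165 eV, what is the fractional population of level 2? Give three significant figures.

0.0197

Eᵢ/kT = 0, 2.1576, 3.8000.
Z = Σ e^(−Eᵢ/kT) = e^(−0) + e^(−2.1576) + e^(−3.8000) = 1.0000 + 0.11560 + 0.022371 = 1.1380.
P₂ = e^(−E₂/kT) / Z = 0.022371/1.1380 = 0.0197.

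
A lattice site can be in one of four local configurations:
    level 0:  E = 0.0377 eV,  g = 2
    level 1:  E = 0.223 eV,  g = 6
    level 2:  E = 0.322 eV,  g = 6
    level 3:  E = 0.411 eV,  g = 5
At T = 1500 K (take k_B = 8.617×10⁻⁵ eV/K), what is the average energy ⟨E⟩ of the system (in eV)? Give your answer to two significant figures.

k_BT = 8.617×10⁻⁵ × 1500 K = 0.1293 eV.
Eᵢ/kT = 0.2916, 1.725, 2.490, 3.179.
Z = Σ gᵢe^(−Eᵢ/kT) = 2·e^(−0.2916) + 6·e^(−1.725) + 6·e^(−2.490) + 5·e^(−3.179) = 1.494 + 1.069 + 0.4975 + 0.2081 = 3.269.
⟨E⟩ = Σ Eᵢ gᵢe^(−Eᵢ/kT) / Z = (0.0377·1.494 + 0.223·1.069 + 0.322·0.4975 + 0.411·0.2081) / 3.269 = 0.17 eV.

0.17 eV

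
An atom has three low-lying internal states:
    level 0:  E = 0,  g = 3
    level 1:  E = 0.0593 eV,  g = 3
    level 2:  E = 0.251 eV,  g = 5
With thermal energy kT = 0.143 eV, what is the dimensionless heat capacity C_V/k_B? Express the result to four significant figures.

Eᵢ/kT = 0, 0.414685, 1.75524.
Z = Σ gᵢe^(−Eᵢ/kT) = 3·e^(−0) + 3·e^(−0.414685) + 5·e^(−1.75524) = 3.00000 + 1.98164 + 0.864329 = 5.84597.
⟨E⟩ = 0.0572117 eV, ⟨E²⟩ = 0.0105067 eV².
C_V/k_B = (⟨E²⟩ − ⟨E⟩²)/(kT)² = (0.0105067 − 0.00327318)/0.0204490 = 0.3537.

0.3537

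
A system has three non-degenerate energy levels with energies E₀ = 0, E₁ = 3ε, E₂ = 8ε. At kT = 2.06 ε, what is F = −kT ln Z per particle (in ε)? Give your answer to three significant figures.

-0.466 ε

Eᵢ/kT = 0, 1.4563, 3.8835.
Z = Σ e^(−Eᵢ/kT) = e^(−0) + e^(−1.4563) + e^(−3.8835) = 1.0000 + 0.23310 + 0.020579 = 1.2537.
F = −kT ln Z = −2.06 × ln(1.2537) = −2.06 × 0.22610 = -0.466 ε.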